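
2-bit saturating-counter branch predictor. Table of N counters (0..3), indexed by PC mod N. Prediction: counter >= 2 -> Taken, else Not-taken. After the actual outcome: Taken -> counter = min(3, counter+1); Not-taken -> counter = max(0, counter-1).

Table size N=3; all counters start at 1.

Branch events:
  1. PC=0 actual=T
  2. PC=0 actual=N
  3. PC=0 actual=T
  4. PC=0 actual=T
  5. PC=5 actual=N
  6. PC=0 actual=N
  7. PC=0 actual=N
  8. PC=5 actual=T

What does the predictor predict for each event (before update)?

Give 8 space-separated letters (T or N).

Answer: N T N T N T T N

Derivation:
Ev 1: PC=0 idx=0 pred=N actual=T -> ctr[0]=2
Ev 2: PC=0 idx=0 pred=T actual=N -> ctr[0]=1
Ev 3: PC=0 idx=0 pred=N actual=T -> ctr[0]=2
Ev 4: PC=0 idx=0 pred=T actual=T -> ctr[0]=3
Ev 5: PC=5 idx=2 pred=N actual=N -> ctr[2]=0
Ev 6: PC=0 idx=0 pred=T actual=N -> ctr[0]=2
Ev 7: PC=0 idx=0 pred=T actual=N -> ctr[0]=1
Ev 8: PC=5 idx=2 pred=N actual=T -> ctr[2]=1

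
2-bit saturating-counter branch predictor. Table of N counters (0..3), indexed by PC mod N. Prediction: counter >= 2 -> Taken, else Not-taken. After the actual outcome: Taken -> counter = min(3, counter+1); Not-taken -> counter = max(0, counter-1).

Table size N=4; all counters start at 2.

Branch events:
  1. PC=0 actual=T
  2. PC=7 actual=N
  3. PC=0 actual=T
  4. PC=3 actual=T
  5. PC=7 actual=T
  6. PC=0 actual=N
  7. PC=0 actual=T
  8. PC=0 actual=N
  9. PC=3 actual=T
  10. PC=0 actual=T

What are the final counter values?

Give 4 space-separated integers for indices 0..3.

Ev 1: PC=0 idx=0 pred=T actual=T -> ctr[0]=3
Ev 2: PC=7 idx=3 pred=T actual=N -> ctr[3]=1
Ev 3: PC=0 idx=0 pred=T actual=T -> ctr[0]=3
Ev 4: PC=3 idx=3 pred=N actual=T -> ctr[3]=2
Ev 5: PC=7 idx=3 pred=T actual=T -> ctr[3]=3
Ev 6: PC=0 idx=0 pred=T actual=N -> ctr[0]=2
Ev 7: PC=0 idx=0 pred=T actual=T -> ctr[0]=3
Ev 8: PC=0 idx=0 pred=T actual=N -> ctr[0]=2
Ev 9: PC=3 idx=3 pred=T actual=T -> ctr[3]=3
Ev 10: PC=0 idx=0 pred=T actual=T -> ctr[0]=3

Answer: 3 2 2 3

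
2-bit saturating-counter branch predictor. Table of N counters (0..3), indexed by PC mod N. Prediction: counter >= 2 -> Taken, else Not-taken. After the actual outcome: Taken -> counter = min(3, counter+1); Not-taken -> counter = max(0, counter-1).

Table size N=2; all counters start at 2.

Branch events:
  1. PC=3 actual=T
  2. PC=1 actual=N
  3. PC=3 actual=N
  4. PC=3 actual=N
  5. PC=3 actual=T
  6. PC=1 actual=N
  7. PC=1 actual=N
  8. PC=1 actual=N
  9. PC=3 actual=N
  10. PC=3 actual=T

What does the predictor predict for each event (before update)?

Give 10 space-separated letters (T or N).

Answer: T T T N N N N N N N

Derivation:
Ev 1: PC=3 idx=1 pred=T actual=T -> ctr[1]=3
Ev 2: PC=1 idx=1 pred=T actual=N -> ctr[1]=2
Ev 3: PC=3 idx=1 pred=T actual=N -> ctr[1]=1
Ev 4: PC=3 idx=1 pred=N actual=N -> ctr[1]=0
Ev 5: PC=3 idx=1 pred=N actual=T -> ctr[1]=1
Ev 6: PC=1 idx=1 pred=N actual=N -> ctr[1]=0
Ev 7: PC=1 idx=1 pred=N actual=N -> ctr[1]=0
Ev 8: PC=1 idx=1 pred=N actual=N -> ctr[1]=0
Ev 9: PC=3 idx=1 pred=N actual=N -> ctr[1]=0
Ev 10: PC=3 idx=1 pred=N actual=T -> ctr[1]=1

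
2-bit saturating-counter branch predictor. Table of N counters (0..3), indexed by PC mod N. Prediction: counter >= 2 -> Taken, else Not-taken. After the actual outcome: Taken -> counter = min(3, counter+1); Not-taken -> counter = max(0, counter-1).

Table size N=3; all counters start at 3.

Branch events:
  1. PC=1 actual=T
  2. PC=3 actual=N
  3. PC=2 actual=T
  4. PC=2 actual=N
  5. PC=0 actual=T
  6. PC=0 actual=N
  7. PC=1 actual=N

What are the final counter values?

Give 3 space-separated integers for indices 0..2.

Ev 1: PC=1 idx=1 pred=T actual=T -> ctr[1]=3
Ev 2: PC=3 idx=0 pred=T actual=N -> ctr[0]=2
Ev 3: PC=2 idx=2 pred=T actual=T -> ctr[2]=3
Ev 4: PC=2 idx=2 pred=T actual=N -> ctr[2]=2
Ev 5: PC=0 idx=0 pred=T actual=T -> ctr[0]=3
Ev 6: PC=0 idx=0 pred=T actual=N -> ctr[0]=2
Ev 7: PC=1 idx=1 pred=T actual=N -> ctr[1]=2

Answer: 2 2 2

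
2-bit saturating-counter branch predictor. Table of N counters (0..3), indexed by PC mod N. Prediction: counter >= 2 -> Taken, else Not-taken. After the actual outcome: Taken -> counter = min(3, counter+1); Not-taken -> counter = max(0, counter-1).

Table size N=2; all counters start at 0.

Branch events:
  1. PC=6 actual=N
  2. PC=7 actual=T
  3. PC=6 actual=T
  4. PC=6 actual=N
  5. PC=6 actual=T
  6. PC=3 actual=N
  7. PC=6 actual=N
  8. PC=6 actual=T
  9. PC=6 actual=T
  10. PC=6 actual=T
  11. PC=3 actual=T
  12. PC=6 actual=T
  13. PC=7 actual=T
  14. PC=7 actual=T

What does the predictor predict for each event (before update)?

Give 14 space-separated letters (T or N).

Answer: N N N N N N N N N T N T N T

Derivation:
Ev 1: PC=6 idx=0 pred=N actual=N -> ctr[0]=0
Ev 2: PC=7 idx=1 pred=N actual=T -> ctr[1]=1
Ev 3: PC=6 idx=0 pred=N actual=T -> ctr[0]=1
Ev 4: PC=6 idx=0 pred=N actual=N -> ctr[0]=0
Ev 5: PC=6 idx=0 pred=N actual=T -> ctr[0]=1
Ev 6: PC=3 idx=1 pred=N actual=N -> ctr[1]=0
Ev 7: PC=6 idx=0 pred=N actual=N -> ctr[0]=0
Ev 8: PC=6 idx=0 pred=N actual=T -> ctr[0]=1
Ev 9: PC=6 idx=0 pred=N actual=T -> ctr[0]=2
Ev 10: PC=6 idx=0 pred=T actual=T -> ctr[0]=3
Ev 11: PC=3 idx=1 pred=N actual=T -> ctr[1]=1
Ev 12: PC=6 idx=0 pred=T actual=T -> ctr[0]=3
Ev 13: PC=7 idx=1 pred=N actual=T -> ctr[1]=2
Ev 14: PC=7 idx=1 pred=T actual=T -> ctr[1]=3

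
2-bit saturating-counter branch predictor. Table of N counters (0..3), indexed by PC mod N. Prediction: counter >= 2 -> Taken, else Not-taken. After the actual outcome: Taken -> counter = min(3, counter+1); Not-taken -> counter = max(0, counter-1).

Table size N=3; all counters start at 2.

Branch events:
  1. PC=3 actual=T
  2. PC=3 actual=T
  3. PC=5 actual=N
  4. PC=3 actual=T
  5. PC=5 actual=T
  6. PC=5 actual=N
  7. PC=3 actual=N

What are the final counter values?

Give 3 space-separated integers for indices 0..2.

Answer: 2 2 1

Derivation:
Ev 1: PC=3 idx=0 pred=T actual=T -> ctr[0]=3
Ev 2: PC=3 idx=0 pred=T actual=T -> ctr[0]=3
Ev 3: PC=5 idx=2 pred=T actual=N -> ctr[2]=1
Ev 4: PC=3 idx=0 pred=T actual=T -> ctr[0]=3
Ev 5: PC=5 idx=2 pred=N actual=T -> ctr[2]=2
Ev 6: PC=5 idx=2 pred=T actual=N -> ctr[2]=1
Ev 7: PC=3 idx=0 pred=T actual=N -> ctr[0]=2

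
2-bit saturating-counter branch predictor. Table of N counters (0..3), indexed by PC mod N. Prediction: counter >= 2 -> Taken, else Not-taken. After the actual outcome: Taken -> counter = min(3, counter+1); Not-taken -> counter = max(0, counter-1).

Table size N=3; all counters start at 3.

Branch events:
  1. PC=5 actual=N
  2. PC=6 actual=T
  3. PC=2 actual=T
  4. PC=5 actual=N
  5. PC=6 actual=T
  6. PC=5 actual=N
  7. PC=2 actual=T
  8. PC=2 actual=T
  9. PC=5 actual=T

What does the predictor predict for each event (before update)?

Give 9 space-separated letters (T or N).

Ev 1: PC=5 idx=2 pred=T actual=N -> ctr[2]=2
Ev 2: PC=6 idx=0 pred=T actual=T -> ctr[0]=3
Ev 3: PC=2 idx=2 pred=T actual=T -> ctr[2]=3
Ev 4: PC=5 idx=2 pred=T actual=N -> ctr[2]=2
Ev 5: PC=6 idx=0 pred=T actual=T -> ctr[0]=3
Ev 6: PC=5 idx=2 pred=T actual=N -> ctr[2]=1
Ev 7: PC=2 idx=2 pred=N actual=T -> ctr[2]=2
Ev 8: PC=2 idx=2 pred=T actual=T -> ctr[2]=3
Ev 9: PC=5 idx=2 pred=T actual=T -> ctr[2]=3

Answer: T T T T T T N T T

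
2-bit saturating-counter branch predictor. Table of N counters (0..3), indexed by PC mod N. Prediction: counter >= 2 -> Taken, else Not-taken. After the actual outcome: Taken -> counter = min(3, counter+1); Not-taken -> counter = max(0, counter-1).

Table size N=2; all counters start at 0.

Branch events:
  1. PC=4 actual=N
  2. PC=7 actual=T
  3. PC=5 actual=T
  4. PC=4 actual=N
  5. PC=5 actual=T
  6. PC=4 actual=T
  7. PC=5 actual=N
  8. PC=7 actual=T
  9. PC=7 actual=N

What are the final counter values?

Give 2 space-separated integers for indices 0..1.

Answer: 1 2

Derivation:
Ev 1: PC=4 idx=0 pred=N actual=N -> ctr[0]=0
Ev 2: PC=7 idx=1 pred=N actual=T -> ctr[1]=1
Ev 3: PC=5 idx=1 pred=N actual=T -> ctr[1]=2
Ev 4: PC=4 idx=0 pred=N actual=N -> ctr[0]=0
Ev 5: PC=5 idx=1 pred=T actual=T -> ctr[1]=3
Ev 6: PC=4 idx=0 pred=N actual=T -> ctr[0]=1
Ev 7: PC=5 idx=1 pred=T actual=N -> ctr[1]=2
Ev 8: PC=7 idx=1 pred=T actual=T -> ctr[1]=3
Ev 9: PC=7 idx=1 pred=T actual=N -> ctr[1]=2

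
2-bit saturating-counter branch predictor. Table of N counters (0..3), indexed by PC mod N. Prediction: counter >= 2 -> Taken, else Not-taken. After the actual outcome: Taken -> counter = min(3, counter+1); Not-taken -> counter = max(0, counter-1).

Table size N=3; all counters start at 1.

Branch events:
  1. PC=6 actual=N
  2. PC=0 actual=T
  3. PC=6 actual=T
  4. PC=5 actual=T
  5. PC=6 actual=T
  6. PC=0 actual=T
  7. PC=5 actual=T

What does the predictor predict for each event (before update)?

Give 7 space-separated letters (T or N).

Ev 1: PC=6 idx=0 pred=N actual=N -> ctr[0]=0
Ev 2: PC=0 idx=0 pred=N actual=T -> ctr[0]=1
Ev 3: PC=6 idx=0 pred=N actual=T -> ctr[0]=2
Ev 4: PC=5 idx=2 pred=N actual=T -> ctr[2]=2
Ev 5: PC=6 idx=0 pred=T actual=T -> ctr[0]=3
Ev 6: PC=0 idx=0 pred=T actual=T -> ctr[0]=3
Ev 7: PC=5 idx=2 pred=T actual=T -> ctr[2]=3

Answer: N N N N T T T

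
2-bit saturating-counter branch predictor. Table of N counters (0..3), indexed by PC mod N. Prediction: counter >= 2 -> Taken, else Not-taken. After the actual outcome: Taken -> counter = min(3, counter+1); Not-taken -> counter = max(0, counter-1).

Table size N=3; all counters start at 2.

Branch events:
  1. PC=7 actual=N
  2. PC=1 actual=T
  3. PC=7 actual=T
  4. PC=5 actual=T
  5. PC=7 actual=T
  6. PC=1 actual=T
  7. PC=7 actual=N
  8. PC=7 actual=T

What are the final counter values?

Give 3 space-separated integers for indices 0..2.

Ev 1: PC=7 idx=1 pred=T actual=N -> ctr[1]=1
Ev 2: PC=1 idx=1 pred=N actual=T -> ctr[1]=2
Ev 3: PC=7 idx=1 pred=T actual=T -> ctr[1]=3
Ev 4: PC=5 idx=2 pred=T actual=T -> ctr[2]=3
Ev 5: PC=7 idx=1 pred=T actual=T -> ctr[1]=3
Ev 6: PC=1 idx=1 pred=T actual=T -> ctr[1]=3
Ev 7: PC=7 idx=1 pred=T actual=N -> ctr[1]=2
Ev 8: PC=7 idx=1 pred=T actual=T -> ctr[1]=3

Answer: 2 3 3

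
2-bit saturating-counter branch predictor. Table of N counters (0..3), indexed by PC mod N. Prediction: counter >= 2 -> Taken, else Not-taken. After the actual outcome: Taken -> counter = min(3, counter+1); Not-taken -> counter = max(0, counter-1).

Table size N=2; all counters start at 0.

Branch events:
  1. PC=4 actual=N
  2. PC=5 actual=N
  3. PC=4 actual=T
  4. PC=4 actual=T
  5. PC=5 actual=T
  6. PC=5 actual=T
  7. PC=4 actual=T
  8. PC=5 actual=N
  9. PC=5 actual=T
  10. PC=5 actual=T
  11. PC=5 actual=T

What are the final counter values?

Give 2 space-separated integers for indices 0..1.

Answer: 3 3

Derivation:
Ev 1: PC=4 idx=0 pred=N actual=N -> ctr[0]=0
Ev 2: PC=5 idx=1 pred=N actual=N -> ctr[1]=0
Ev 3: PC=4 idx=0 pred=N actual=T -> ctr[0]=1
Ev 4: PC=4 idx=0 pred=N actual=T -> ctr[0]=2
Ev 5: PC=5 idx=1 pred=N actual=T -> ctr[1]=1
Ev 6: PC=5 idx=1 pred=N actual=T -> ctr[1]=2
Ev 7: PC=4 idx=0 pred=T actual=T -> ctr[0]=3
Ev 8: PC=5 idx=1 pred=T actual=N -> ctr[1]=1
Ev 9: PC=5 idx=1 pred=N actual=T -> ctr[1]=2
Ev 10: PC=5 idx=1 pred=T actual=T -> ctr[1]=3
Ev 11: PC=5 idx=1 pred=T actual=T -> ctr[1]=3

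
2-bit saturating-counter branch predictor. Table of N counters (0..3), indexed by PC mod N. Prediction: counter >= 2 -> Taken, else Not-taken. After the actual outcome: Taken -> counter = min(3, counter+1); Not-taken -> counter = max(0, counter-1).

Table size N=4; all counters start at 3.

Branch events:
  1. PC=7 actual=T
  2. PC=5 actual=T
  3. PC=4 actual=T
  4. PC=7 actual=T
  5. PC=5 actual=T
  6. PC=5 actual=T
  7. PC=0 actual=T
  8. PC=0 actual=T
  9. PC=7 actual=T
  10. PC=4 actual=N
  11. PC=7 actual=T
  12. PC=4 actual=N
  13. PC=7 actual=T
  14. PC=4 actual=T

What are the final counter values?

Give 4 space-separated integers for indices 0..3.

Ev 1: PC=7 idx=3 pred=T actual=T -> ctr[3]=3
Ev 2: PC=5 idx=1 pred=T actual=T -> ctr[1]=3
Ev 3: PC=4 idx=0 pred=T actual=T -> ctr[0]=3
Ev 4: PC=7 idx=3 pred=T actual=T -> ctr[3]=3
Ev 5: PC=5 idx=1 pred=T actual=T -> ctr[1]=3
Ev 6: PC=5 idx=1 pred=T actual=T -> ctr[1]=3
Ev 7: PC=0 idx=0 pred=T actual=T -> ctr[0]=3
Ev 8: PC=0 idx=0 pred=T actual=T -> ctr[0]=3
Ev 9: PC=7 idx=3 pred=T actual=T -> ctr[3]=3
Ev 10: PC=4 idx=0 pred=T actual=N -> ctr[0]=2
Ev 11: PC=7 idx=3 pred=T actual=T -> ctr[3]=3
Ev 12: PC=4 idx=0 pred=T actual=N -> ctr[0]=1
Ev 13: PC=7 idx=3 pred=T actual=T -> ctr[3]=3
Ev 14: PC=4 idx=0 pred=N actual=T -> ctr[0]=2

Answer: 2 3 3 3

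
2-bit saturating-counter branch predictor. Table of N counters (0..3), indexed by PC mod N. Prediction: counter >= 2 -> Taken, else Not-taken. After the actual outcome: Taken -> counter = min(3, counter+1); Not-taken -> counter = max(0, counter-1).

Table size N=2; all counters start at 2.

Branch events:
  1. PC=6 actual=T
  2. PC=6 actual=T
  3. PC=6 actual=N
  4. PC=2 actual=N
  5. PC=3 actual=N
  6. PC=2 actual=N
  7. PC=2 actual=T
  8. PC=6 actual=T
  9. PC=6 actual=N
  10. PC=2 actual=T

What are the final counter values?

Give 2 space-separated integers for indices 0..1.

Answer: 2 1

Derivation:
Ev 1: PC=6 idx=0 pred=T actual=T -> ctr[0]=3
Ev 2: PC=6 idx=0 pred=T actual=T -> ctr[0]=3
Ev 3: PC=6 idx=0 pred=T actual=N -> ctr[0]=2
Ev 4: PC=2 idx=0 pred=T actual=N -> ctr[0]=1
Ev 5: PC=3 idx=1 pred=T actual=N -> ctr[1]=1
Ev 6: PC=2 idx=0 pred=N actual=N -> ctr[0]=0
Ev 7: PC=2 idx=0 pred=N actual=T -> ctr[0]=1
Ev 8: PC=6 idx=0 pred=N actual=T -> ctr[0]=2
Ev 9: PC=6 idx=0 pred=T actual=N -> ctr[0]=1
Ev 10: PC=2 idx=0 pred=N actual=T -> ctr[0]=2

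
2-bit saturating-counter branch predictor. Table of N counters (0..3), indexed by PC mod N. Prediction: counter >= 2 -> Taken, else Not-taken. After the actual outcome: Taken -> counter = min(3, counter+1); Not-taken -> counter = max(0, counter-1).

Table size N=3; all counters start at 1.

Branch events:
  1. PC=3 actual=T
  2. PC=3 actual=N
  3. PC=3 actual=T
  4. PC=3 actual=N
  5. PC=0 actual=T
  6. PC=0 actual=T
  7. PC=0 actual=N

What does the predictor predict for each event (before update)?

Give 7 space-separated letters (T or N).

Ev 1: PC=3 idx=0 pred=N actual=T -> ctr[0]=2
Ev 2: PC=3 idx=0 pred=T actual=N -> ctr[0]=1
Ev 3: PC=3 idx=0 pred=N actual=T -> ctr[0]=2
Ev 4: PC=3 idx=0 pred=T actual=N -> ctr[0]=1
Ev 5: PC=0 idx=0 pred=N actual=T -> ctr[0]=2
Ev 6: PC=0 idx=0 pred=T actual=T -> ctr[0]=3
Ev 7: PC=0 idx=0 pred=T actual=N -> ctr[0]=2

Answer: N T N T N T T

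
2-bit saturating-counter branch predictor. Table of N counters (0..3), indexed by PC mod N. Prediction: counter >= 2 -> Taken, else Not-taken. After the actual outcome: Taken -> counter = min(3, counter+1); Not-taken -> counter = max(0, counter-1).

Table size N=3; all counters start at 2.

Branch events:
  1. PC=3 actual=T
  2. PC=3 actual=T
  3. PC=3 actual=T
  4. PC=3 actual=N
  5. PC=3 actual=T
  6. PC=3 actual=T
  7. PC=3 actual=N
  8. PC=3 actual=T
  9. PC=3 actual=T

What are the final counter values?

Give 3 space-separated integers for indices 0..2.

Ev 1: PC=3 idx=0 pred=T actual=T -> ctr[0]=3
Ev 2: PC=3 idx=0 pred=T actual=T -> ctr[0]=3
Ev 3: PC=3 idx=0 pred=T actual=T -> ctr[0]=3
Ev 4: PC=3 idx=0 pred=T actual=N -> ctr[0]=2
Ev 5: PC=3 idx=0 pred=T actual=T -> ctr[0]=3
Ev 6: PC=3 idx=0 pred=T actual=T -> ctr[0]=3
Ev 7: PC=3 idx=0 pred=T actual=N -> ctr[0]=2
Ev 8: PC=3 idx=0 pred=T actual=T -> ctr[0]=3
Ev 9: PC=3 idx=0 pred=T actual=T -> ctr[0]=3

Answer: 3 2 2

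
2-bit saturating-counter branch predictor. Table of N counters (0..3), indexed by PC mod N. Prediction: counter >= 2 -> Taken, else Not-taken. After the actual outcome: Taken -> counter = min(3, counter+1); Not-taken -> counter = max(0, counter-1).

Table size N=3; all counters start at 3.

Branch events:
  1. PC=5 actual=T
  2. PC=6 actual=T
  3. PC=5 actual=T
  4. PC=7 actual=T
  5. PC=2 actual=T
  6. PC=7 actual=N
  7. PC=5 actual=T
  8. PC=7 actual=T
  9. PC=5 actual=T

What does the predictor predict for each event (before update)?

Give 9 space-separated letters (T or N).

Ev 1: PC=5 idx=2 pred=T actual=T -> ctr[2]=3
Ev 2: PC=6 idx=0 pred=T actual=T -> ctr[0]=3
Ev 3: PC=5 idx=2 pred=T actual=T -> ctr[2]=3
Ev 4: PC=7 idx=1 pred=T actual=T -> ctr[1]=3
Ev 5: PC=2 idx=2 pred=T actual=T -> ctr[2]=3
Ev 6: PC=7 idx=1 pred=T actual=N -> ctr[1]=2
Ev 7: PC=5 idx=2 pred=T actual=T -> ctr[2]=3
Ev 8: PC=7 idx=1 pred=T actual=T -> ctr[1]=3
Ev 9: PC=5 idx=2 pred=T actual=T -> ctr[2]=3

Answer: T T T T T T T T T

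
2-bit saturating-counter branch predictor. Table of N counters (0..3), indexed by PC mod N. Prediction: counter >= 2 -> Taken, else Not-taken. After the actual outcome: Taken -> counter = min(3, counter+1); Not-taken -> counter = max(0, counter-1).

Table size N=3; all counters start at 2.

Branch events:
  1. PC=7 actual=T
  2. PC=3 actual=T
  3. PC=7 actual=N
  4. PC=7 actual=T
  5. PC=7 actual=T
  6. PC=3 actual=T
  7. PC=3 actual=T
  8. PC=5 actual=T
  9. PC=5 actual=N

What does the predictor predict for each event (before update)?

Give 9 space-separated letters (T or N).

Answer: T T T T T T T T T

Derivation:
Ev 1: PC=7 idx=1 pred=T actual=T -> ctr[1]=3
Ev 2: PC=3 idx=0 pred=T actual=T -> ctr[0]=3
Ev 3: PC=7 idx=1 pred=T actual=N -> ctr[1]=2
Ev 4: PC=7 idx=1 pred=T actual=T -> ctr[1]=3
Ev 5: PC=7 idx=1 pred=T actual=T -> ctr[1]=3
Ev 6: PC=3 idx=0 pred=T actual=T -> ctr[0]=3
Ev 7: PC=3 idx=0 pred=T actual=T -> ctr[0]=3
Ev 8: PC=5 idx=2 pred=T actual=T -> ctr[2]=3
Ev 9: PC=5 idx=2 pred=T actual=N -> ctr[2]=2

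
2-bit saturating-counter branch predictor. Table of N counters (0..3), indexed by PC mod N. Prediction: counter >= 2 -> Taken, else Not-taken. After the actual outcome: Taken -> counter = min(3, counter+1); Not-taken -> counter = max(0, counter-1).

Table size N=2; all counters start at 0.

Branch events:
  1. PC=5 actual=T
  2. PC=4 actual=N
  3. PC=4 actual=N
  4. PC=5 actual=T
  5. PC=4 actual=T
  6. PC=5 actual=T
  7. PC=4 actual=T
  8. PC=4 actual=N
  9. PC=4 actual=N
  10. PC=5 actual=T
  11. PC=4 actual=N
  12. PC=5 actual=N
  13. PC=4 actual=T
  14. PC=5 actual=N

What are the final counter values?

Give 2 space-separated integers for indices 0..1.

Answer: 1 1

Derivation:
Ev 1: PC=5 idx=1 pred=N actual=T -> ctr[1]=1
Ev 2: PC=4 idx=0 pred=N actual=N -> ctr[0]=0
Ev 3: PC=4 idx=0 pred=N actual=N -> ctr[0]=0
Ev 4: PC=5 idx=1 pred=N actual=T -> ctr[1]=2
Ev 5: PC=4 idx=0 pred=N actual=T -> ctr[0]=1
Ev 6: PC=5 idx=1 pred=T actual=T -> ctr[1]=3
Ev 7: PC=4 idx=0 pred=N actual=T -> ctr[0]=2
Ev 8: PC=4 idx=0 pred=T actual=N -> ctr[0]=1
Ev 9: PC=4 idx=0 pred=N actual=N -> ctr[0]=0
Ev 10: PC=5 idx=1 pred=T actual=T -> ctr[1]=3
Ev 11: PC=4 idx=0 pred=N actual=N -> ctr[0]=0
Ev 12: PC=5 idx=1 pred=T actual=N -> ctr[1]=2
Ev 13: PC=4 idx=0 pred=N actual=T -> ctr[0]=1
Ev 14: PC=5 idx=1 pred=T actual=N -> ctr[1]=1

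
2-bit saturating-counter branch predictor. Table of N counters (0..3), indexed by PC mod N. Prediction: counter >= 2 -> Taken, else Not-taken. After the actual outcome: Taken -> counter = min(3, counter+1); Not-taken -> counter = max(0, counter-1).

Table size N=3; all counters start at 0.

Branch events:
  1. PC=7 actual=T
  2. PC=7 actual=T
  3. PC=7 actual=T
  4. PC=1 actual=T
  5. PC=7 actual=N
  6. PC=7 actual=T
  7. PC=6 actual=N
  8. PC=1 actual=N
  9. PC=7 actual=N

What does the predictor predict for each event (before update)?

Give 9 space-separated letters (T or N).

Answer: N N T T T T N T T

Derivation:
Ev 1: PC=7 idx=1 pred=N actual=T -> ctr[1]=1
Ev 2: PC=7 idx=1 pred=N actual=T -> ctr[1]=2
Ev 3: PC=7 idx=1 pred=T actual=T -> ctr[1]=3
Ev 4: PC=1 idx=1 pred=T actual=T -> ctr[1]=3
Ev 5: PC=7 idx=1 pred=T actual=N -> ctr[1]=2
Ev 6: PC=7 idx=1 pred=T actual=T -> ctr[1]=3
Ev 7: PC=6 idx=0 pred=N actual=N -> ctr[0]=0
Ev 8: PC=1 idx=1 pred=T actual=N -> ctr[1]=2
Ev 9: PC=7 idx=1 pred=T actual=N -> ctr[1]=1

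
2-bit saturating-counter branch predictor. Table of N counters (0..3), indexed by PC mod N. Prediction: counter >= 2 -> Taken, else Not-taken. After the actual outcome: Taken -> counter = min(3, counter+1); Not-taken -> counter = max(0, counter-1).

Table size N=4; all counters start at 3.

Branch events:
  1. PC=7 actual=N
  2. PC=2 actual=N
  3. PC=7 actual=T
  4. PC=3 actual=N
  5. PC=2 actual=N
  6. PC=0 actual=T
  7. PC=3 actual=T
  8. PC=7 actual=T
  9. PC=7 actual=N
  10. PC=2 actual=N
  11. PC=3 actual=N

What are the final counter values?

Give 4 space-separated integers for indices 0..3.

Answer: 3 3 0 1

Derivation:
Ev 1: PC=7 idx=3 pred=T actual=N -> ctr[3]=2
Ev 2: PC=2 idx=2 pred=T actual=N -> ctr[2]=2
Ev 3: PC=7 idx=3 pred=T actual=T -> ctr[3]=3
Ev 4: PC=3 idx=3 pred=T actual=N -> ctr[3]=2
Ev 5: PC=2 idx=2 pred=T actual=N -> ctr[2]=1
Ev 6: PC=0 idx=0 pred=T actual=T -> ctr[0]=3
Ev 7: PC=3 idx=3 pred=T actual=T -> ctr[3]=3
Ev 8: PC=7 idx=3 pred=T actual=T -> ctr[3]=3
Ev 9: PC=7 idx=3 pred=T actual=N -> ctr[3]=2
Ev 10: PC=2 idx=2 pred=N actual=N -> ctr[2]=0
Ev 11: PC=3 idx=3 pred=T actual=N -> ctr[3]=1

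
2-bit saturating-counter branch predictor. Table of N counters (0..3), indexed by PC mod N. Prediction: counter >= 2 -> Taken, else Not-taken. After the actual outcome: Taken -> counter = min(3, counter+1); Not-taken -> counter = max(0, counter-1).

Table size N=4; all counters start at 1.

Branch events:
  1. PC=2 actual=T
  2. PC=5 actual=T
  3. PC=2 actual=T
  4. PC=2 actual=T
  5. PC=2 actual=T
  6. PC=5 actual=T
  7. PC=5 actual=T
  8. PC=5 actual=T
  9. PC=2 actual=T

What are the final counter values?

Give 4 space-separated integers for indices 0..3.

Answer: 1 3 3 1

Derivation:
Ev 1: PC=2 idx=2 pred=N actual=T -> ctr[2]=2
Ev 2: PC=5 idx=1 pred=N actual=T -> ctr[1]=2
Ev 3: PC=2 idx=2 pred=T actual=T -> ctr[2]=3
Ev 4: PC=2 idx=2 pred=T actual=T -> ctr[2]=3
Ev 5: PC=2 idx=2 pred=T actual=T -> ctr[2]=3
Ev 6: PC=5 idx=1 pred=T actual=T -> ctr[1]=3
Ev 7: PC=5 idx=1 pred=T actual=T -> ctr[1]=3
Ev 8: PC=5 idx=1 pred=T actual=T -> ctr[1]=3
Ev 9: PC=2 idx=2 pred=T actual=T -> ctr[2]=3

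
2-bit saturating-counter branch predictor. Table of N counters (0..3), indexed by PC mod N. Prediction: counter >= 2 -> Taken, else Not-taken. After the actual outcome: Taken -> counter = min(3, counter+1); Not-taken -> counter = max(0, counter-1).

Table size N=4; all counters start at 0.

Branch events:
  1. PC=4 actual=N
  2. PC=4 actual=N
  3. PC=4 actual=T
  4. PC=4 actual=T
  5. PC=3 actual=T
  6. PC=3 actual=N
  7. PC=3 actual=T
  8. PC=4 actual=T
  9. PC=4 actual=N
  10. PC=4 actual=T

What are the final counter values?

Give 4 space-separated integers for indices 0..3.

Ev 1: PC=4 idx=0 pred=N actual=N -> ctr[0]=0
Ev 2: PC=4 idx=0 pred=N actual=N -> ctr[0]=0
Ev 3: PC=4 idx=0 pred=N actual=T -> ctr[0]=1
Ev 4: PC=4 idx=0 pred=N actual=T -> ctr[0]=2
Ev 5: PC=3 idx=3 pred=N actual=T -> ctr[3]=1
Ev 6: PC=3 idx=3 pred=N actual=N -> ctr[3]=0
Ev 7: PC=3 idx=3 pred=N actual=T -> ctr[3]=1
Ev 8: PC=4 idx=0 pred=T actual=T -> ctr[0]=3
Ev 9: PC=4 idx=0 pred=T actual=N -> ctr[0]=2
Ev 10: PC=4 idx=0 pred=T actual=T -> ctr[0]=3

Answer: 3 0 0 1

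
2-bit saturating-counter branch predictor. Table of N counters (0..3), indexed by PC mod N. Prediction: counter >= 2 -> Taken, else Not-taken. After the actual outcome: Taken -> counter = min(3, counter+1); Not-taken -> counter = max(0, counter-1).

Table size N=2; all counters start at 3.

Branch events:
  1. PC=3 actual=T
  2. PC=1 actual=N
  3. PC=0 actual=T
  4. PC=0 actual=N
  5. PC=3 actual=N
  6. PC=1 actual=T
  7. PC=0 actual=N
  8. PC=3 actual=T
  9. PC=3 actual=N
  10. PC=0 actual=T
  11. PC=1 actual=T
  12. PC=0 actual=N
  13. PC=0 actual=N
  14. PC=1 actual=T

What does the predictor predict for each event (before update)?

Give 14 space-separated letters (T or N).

Ev 1: PC=3 idx=1 pred=T actual=T -> ctr[1]=3
Ev 2: PC=1 idx=1 pred=T actual=N -> ctr[1]=2
Ev 3: PC=0 idx=0 pred=T actual=T -> ctr[0]=3
Ev 4: PC=0 idx=0 pred=T actual=N -> ctr[0]=2
Ev 5: PC=3 idx=1 pred=T actual=N -> ctr[1]=1
Ev 6: PC=1 idx=1 pred=N actual=T -> ctr[1]=2
Ev 7: PC=0 idx=0 pred=T actual=N -> ctr[0]=1
Ev 8: PC=3 idx=1 pred=T actual=T -> ctr[1]=3
Ev 9: PC=3 idx=1 pred=T actual=N -> ctr[1]=2
Ev 10: PC=0 idx=0 pred=N actual=T -> ctr[0]=2
Ev 11: PC=1 idx=1 pred=T actual=T -> ctr[1]=3
Ev 12: PC=0 idx=0 pred=T actual=N -> ctr[0]=1
Ev 13: PC=0 idx=0 pred=N actual=N -> ctr[0]=0
Ev 14: PC=1 idx=1 pred=T actual=T -> ctr[1]=3

Answer: T T T T T N T T T N T T N T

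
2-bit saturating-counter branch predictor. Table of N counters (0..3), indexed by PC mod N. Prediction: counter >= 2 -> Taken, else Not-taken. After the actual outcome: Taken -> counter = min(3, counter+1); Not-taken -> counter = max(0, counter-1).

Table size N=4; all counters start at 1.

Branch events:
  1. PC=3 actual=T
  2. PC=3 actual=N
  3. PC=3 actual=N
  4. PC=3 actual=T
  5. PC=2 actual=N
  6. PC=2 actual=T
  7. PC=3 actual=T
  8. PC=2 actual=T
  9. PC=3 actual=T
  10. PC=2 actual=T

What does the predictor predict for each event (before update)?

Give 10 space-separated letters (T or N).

Ev 1: PC=3 idx=3 pred=N actual=T -> ctr[3]=2
Ev 2: PC=3 idx=3 pred=T actual=N -> ctr[3]=1
Ev 3: PC=3 idx=3 pred=N actual=N -> ctr[3]=0
Ev 4: PC=3 idx=3 pred=N actual=T -> ctr[3]=1
Ev 5: PC=2 idx=2 pred=N actual=N -> ctr[2]=0
Ev 6: PC=2 idx=2 pred=N actual=T -> ctr[2]=1
Ev 7: PC=3 idx=3 pred=N actual=T -> ctr[3]=2
Ev 8: PC=2 idx=2 pred=N actual=T -> ctr[2]=2
Ev 9: PC=3 idx=3 pred=T actual=T -> ctr[3]=3
Ev 10: PC=2 idx=2 pred=T actual=T -> ctr[2]=3

Answer: N T N N N N N N T T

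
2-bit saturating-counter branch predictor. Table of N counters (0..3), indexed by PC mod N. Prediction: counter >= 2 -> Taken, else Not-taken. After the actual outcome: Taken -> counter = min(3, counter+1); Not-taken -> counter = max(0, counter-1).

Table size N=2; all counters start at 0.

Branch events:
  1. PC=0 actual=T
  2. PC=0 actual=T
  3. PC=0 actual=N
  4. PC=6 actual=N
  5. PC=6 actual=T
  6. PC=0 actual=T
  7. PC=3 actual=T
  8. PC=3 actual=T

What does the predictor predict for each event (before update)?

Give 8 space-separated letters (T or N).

Ev 1: PC=0 idx=0 pred=N actual=T -> ctr[0]=1
Ev 2: PC=0 idx=0 pred=N actual=T -> ctr[0]=2
Ev 3: PC=0 idx=0 pred=T actual=N -> ctr[0]=1
Ev 4: PC=6 idx=0 pred=N actual=N -> ctr[0]=0
Ev 5: PC=6 idx=0 pred=N actual=T -> ctr[0]=1
Ev 6: PC=0 idx=0 pred=N actual=T -> ctr[0]=2
Ev 7: PC=3 idx=1 pred=N actual=T -> ctr[1]=1
Ev 8: PC=3 idx=1 pred=N actual=T -> ctr[1]=2

Answer: N N T N N N N N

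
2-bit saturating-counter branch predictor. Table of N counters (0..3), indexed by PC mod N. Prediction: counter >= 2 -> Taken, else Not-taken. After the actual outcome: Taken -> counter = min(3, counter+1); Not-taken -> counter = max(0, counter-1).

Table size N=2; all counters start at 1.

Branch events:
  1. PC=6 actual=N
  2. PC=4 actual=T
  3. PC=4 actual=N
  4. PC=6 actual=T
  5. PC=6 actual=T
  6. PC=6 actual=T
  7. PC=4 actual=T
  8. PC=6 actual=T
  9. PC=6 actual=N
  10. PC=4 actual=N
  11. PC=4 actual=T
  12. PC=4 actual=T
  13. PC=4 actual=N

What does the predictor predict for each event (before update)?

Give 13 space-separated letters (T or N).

Ev 1: PC=6 idx=0 pred=N actual=N -> ctr[0]=0
Ev 2: PC=4 idx=0 pred=N actual=T -> ctr[0]=1
Ev 3: PC=4 idx=0 pred=N actual=N -> ctr[0]=0
Ev 4: PC=6 idx=0 pred=N actual=T -> ctr[0]=1
Ev 5: PC=6 idx=0 pred=N actual=T -> ctr[0]=2
Ev 6: PC=6 idx=0 pred=T actual=T -> ctr[0]=3
Ev 7: PC=4 idx=0 pred=T actual=T -> ctr[0]=3
Ev 8: PC=6 idx=0 pred=T actual=T -> ctr[0]=3
Ev 9: PC=6 idx=0 pred=T actual=N -> ctr[0]=2
Ev 10: PC=4 idx=0 pred=T actual=N -> ctr[0]=1
Ev 11: PC=4 idx=0 pred=N actual=T -> ctr[0]=2
Ev 12: PC=4 idx=0 pred=T actual=T -> ctr[0]=3
Ev 13: PC=4 idx=0 pred=T actual=N -> ctr[0]=2

Answer: N N N N N T T T T T N T T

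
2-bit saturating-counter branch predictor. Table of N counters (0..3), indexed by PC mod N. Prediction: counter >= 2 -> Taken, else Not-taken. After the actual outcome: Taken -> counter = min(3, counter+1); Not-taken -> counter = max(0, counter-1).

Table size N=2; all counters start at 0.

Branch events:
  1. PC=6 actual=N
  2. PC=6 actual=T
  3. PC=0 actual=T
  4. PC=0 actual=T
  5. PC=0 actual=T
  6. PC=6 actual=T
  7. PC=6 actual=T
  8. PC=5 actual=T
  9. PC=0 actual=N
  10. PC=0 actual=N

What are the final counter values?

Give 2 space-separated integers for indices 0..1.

Answer: 1 1

Derivation:
Ev 1: PC=6 idx=0 pred=N actual=N -> ctr[0]=0
Ev 2: PC=6 idx=0 pred=N actual=T -> ctr[0]=1
Ev 3: PC=0 idx=0 pred=N actual=T -> ctr[0]=2
Ev 4: PC=0 idx=0 pred=T actual=T -> ctr[0]=3
Ev 5: PC=0 idx=0 pred=T actual=T -> ctr[0]=3
Ev 6: PC=6 idx=0 pred=T actual=T -> ctr[0]=3
Ev 7: PC=6 idx=0 pred=T actual=T -> ctr[0]=3
Ev 8: PC=5 idx=1 pred=N actual=T -> ctr[1]=1
Ev 9: PC=0 idx=0 pred=T actual=N -> ctr[0]=2
Ev 10: PC=0 idx=0 pred=T actual=N -> ctr[0]=1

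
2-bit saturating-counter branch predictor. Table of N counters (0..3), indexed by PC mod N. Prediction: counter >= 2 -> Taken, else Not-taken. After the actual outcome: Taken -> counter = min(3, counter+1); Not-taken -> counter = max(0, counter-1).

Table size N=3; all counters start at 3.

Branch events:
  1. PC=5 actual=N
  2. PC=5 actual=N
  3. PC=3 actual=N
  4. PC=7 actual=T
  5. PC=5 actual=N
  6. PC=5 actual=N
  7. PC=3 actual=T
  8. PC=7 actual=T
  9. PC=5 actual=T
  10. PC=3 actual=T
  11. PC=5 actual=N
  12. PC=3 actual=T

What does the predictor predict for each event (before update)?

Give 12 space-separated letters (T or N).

Answer: T T T T N N T T N T N T

Derivation:
Ev 1: PC=5 idx=2 pred=T actual=N -> ctr[2]=2
Ev 2: PC=5 idx=2 pred=T actual=N -> ctr[2]=1
Ev 3: PC=3 idx=0 pred=T actual=N -> ctr[0]=2
Ev 4: PC=7 idx=1 pred=T actual=T -> ctr[1]=3
Ev 5: PC=5 idx=2 pred=N actual=N -> ctr[2]=0
Ev 6: PC=5 idx=2 pred=N actual=N -> ctr[2]=0
Ev 7: PC=3 idx=0 pred=T actual=T -> ctr[0]=3
Ev 8: PC=7 idx=1 pred=T actual=T -> ctr[1]=3
Ev 9: PC=5 idx=2 pred=N actual=T -> ctr[2]=1
Ev 10: PC=3 idx=0 pred=T actual=T -> ctr[0]=3
Ev 11: PC=5 idx=2 pred=N actual=N -> ctr[2]=0
Ev 12: PC=3 idx=0 pred=T actual=T -> ctr[0]=3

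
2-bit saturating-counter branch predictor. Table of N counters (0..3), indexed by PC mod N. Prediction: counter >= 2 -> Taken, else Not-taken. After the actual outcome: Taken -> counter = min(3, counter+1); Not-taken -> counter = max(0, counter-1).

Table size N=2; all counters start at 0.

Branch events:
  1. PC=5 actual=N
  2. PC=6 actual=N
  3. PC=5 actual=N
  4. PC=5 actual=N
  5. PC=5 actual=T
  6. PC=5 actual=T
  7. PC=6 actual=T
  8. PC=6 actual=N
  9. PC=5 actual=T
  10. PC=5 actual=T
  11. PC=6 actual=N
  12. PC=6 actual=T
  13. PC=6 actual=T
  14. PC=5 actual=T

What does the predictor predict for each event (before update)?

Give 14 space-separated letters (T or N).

Answer: N N N N N N N N T T N N N T

Derivation:
Ev 1: PC=5 idx=1 pred=N actual=N -> ctr[1]=0
Ev 2: PC=6 idx=0 pred=N actual=N -> ctr[0]=0
Ev 3: PC=5 idx=1 pred=N actual=N -> ctr[1]=0
Ev 4: PC=5 idx=1 pred=N actual=N -> ctr[1]=0
Ev 5: PC=5 idx=1 pred=N actual=T -> ctr[1]=1
Ev 6: PC=5 idx=1 pred=N actual=T -> ctr[1]=2
Ev 7: PC=6 idx=0 pred=N actual=T -> ctr[0]=1
Ev 8: PC=6 idx=0 pred=N actual=N -> ctr[0]=0
Ev 9: PC=5 idx=1 pred=T actual=T -> ctr[1]=3
Ev 10: PC=5 idx=1 pred=T actual=T -> ctr[1]=3
Ev 11: PC=6 idx=0 pred=N actual=N -> ctr[0]=0
Ev 12: PC=6 idx=0 pred=N actual=T -> ctr[0]=1
Ev 13: PC=6 idx=0 pred=N actual=T -> ctr[0]=2
Ev 14: PC=5 idx=1 pred=T actual=T -> ctr[1]=3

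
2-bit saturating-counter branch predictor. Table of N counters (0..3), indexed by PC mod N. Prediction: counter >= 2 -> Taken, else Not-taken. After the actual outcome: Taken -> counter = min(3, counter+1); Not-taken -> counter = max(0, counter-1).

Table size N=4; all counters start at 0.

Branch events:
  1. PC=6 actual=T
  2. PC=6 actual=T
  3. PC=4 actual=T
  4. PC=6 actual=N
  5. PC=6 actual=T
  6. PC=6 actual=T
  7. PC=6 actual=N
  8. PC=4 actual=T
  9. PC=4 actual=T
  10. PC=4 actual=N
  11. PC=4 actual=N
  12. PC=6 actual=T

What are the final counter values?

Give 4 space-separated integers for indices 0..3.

Answer: 1 0 3 0

Derivation:
Ev 1: PC=6 idx=2 pred=N actual=T -> ctr[2]=1
Ev 2: PC=6 idx=2 pred=N actual=T -> ctr[2]=2
Ev 3: PC=4 idx=0 pred=N actual=T -> ctr[0]=1
Ev 4: PC=6 idx=2 pred=T actual=N -> ctr[2]=1
Ev 5: PC=6 idx=2 pred=N actual=T -> ctr[2]=2
Ev 6: PC=6 idx=2 pred=T actual=T -> ctr[2]=3
Ev 7: PC=6 idx=2 pred=T actual=N -> ctr[2]=2
Ev 8: PC=4 idx=0 pred=N actual=T -> ctr[0]=2
Ev 9: PC=4 idx=0 pred=T actual=T -> ctr[0]=3
Ev 10: PC=4 idx=0 pred=T actual=N -> ctr[0]=2
Ev 11: PC=4 idx=0 pred=T actual=N -> ctr[0]=1
Ev 12: PC=6 idx=2 pred=T actual=T -> ctr[2]=3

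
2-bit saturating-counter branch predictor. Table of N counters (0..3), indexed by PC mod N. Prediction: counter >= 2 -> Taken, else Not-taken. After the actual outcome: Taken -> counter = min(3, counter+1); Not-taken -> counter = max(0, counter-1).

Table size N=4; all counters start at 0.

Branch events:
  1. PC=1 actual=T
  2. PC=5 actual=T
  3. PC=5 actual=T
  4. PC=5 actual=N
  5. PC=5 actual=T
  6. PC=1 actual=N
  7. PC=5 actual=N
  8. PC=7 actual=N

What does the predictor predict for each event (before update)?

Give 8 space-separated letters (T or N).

Answer: N N T T T T T N

Derivation:
Ev 1: PC=1 idx=1 pred=N actual=T -> ctr[1]=1
Ev 2: PC=5 idx=1 pred=N actual=T -> ctr[1]=2
Ev 3: PC=5 idx=1 pred=T actual=T -> ctr[1]=3
Ev 4: PC=5 idx=1 pred=T actual=N -> ctr[1]=2
Ev 5: PC=5 idx=1 pred=T actual=T -> ctr[1]=3
Ev 6: PC=1 idx=1 pred=T actual=N -> ctr[1]=2
Ev 7: PC=5 idx=1 pred=T actual=N -> ctr[1]=1
Ev 8: PC=7 idx=3 pred=N actual=N -> ctr[3]=0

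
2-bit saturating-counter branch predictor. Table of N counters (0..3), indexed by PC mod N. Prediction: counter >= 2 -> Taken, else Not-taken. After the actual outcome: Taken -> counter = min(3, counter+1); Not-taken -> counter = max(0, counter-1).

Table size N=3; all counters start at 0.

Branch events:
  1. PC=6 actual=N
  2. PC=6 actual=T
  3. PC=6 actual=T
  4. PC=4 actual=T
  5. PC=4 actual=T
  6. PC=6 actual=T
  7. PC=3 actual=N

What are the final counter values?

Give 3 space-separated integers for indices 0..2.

Answer: 2 2 0

Derivation:
Ev 1: PC=6 idx=0 pred=N actual=N -> ctr[0]=0
Ev 2: PC=6 idx=0 pred=N actual=T -> ctr[0]=1
Ev 3: PC=6 idx=0 pred=N actual=T -> ctr[0]=2
Ev 4: PC=4 idx=1 pred=N actual=T -> ctr[1]=1
Ev 5: PC=4 idx=1 pred=N actual=T -> ctr[1]=2
Ev 6: PC=6 idx=0 pred=T actual=T -> ctr[0]=3
Ev 7: PC=3 idx=0 pred=T actual=N -> ctr[0]=2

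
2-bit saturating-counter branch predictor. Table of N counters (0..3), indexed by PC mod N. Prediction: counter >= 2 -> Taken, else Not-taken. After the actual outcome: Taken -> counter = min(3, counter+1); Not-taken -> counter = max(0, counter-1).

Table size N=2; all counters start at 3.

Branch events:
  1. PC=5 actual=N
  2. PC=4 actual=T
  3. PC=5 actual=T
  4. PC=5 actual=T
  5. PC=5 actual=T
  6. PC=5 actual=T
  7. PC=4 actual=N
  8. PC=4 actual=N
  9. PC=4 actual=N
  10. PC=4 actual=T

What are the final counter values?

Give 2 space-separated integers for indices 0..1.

Ev 1: PC=5 idx=1 pred=T actual=N -> ctr[1]=2
Ev 2: PC=4 idx=0 pred=T actual=T -> ctr[0]=3
Ev 3: PC=5 idx=1 pred=T actual=T -> ctr[1]=3
Ev 4: PC=5 idx=1 pred=T actual=T -> ctr[1]=3
Ev 5: PC=5 idx=1 pred=T actual=T -> ctr[1]=3
Ev 6: PC=5 idx=1 pred=T actual=T -> ctr[1]=3
Ev 7: PC=4 idx=0 pred=T actual=N -> ctr[0]=2
Ev 8: PC=4 idx=0 pred=T actual=N -> ctr[0]=1
Ev 9: PC=4 idx=0 pred=N actual=N -> ctr[0]=0
Ev 10: PC=4 idx=0 pred=N actual=T -> ctr[0]=1

Answer: 1 3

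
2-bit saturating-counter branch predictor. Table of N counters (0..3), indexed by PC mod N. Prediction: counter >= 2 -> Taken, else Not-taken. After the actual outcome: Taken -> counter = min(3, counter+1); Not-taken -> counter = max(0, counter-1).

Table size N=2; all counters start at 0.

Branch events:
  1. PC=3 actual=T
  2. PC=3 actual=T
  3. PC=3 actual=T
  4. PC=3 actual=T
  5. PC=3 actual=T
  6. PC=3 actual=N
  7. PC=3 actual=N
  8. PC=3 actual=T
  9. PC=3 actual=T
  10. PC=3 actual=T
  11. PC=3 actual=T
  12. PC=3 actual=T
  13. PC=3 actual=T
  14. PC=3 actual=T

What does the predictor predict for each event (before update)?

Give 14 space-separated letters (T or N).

Answer: N N T T T T T N T T T T T T

Derivation:
Ev 1: PC=3 idx=1 pred=N actual=T -> ctr[1]=1
Ev 2: PC=3 idx=1 pred=N actual=T -> ctr[1]=2
Ev 3: PC=3 idx=1 pred=T actual=T -> ctr[1]=3
Ev 4: PC=3 idx=1 pred=T actual=T -> ctr[1]=3
Ev 5: PC=3 idx=1 pred=T actual=T -> ctr[1]=3
Ev 6: PC=3 idx=1 pred=T actual=N -> ctr[1]=2
Ev 7: PC=3 idx=1 pred=T actual=N -> ctr[1]=1
Ev 8: PC=3 idx=1 pred=N actual=T -> ctr[1]=2
Ev 9: PC=3 idx=1 pred=T actual=T -> ctr[1]=3
Ev 10: PC=3 idx=1 pred=T actual=T -> ctr[1]=3
Ev 11: PC=3 idx=1 pred=T actual=T -> ctr[1]=3
Ev 12: PC=3 idx=1 pred=T actual=T -> ctr[1]=3
Ev 13: PC=3 idx=1 pred=T actual=T -> ctr[1]=3
Ev 14: PC=3 idx=1 pred=T actual=T -> ctr[1]=3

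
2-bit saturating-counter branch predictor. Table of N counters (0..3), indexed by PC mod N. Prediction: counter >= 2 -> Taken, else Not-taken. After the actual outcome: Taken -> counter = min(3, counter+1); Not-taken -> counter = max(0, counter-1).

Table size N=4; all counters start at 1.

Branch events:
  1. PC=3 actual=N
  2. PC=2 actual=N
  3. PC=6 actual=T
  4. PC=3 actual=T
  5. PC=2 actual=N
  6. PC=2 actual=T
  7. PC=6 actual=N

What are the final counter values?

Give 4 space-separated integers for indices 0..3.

Ev 1: PC=3 idx=3 pred=N actual=N -> ctr[3]=0
Ev 2: PC=2 idx=2 pred=N actual=N -> ctr[2]=0
Ev 3: PC=6 idx=2 pred=N actual=T -> ctr[2]=1
Ev 4: PC=3 idx=3 pred=N actual=T -> ctr[3]=1
Ev 5: PC=2 idx=2 pred=N actual=N -> ctr[2]=0
Ev 6: PC=2 idx=2 pred=N actual=T -> ctr[2]=1
Ev 7: PC=6 idx=2 pred=N actual=N -> ctr[2]=0

Answer: 1 1 0 1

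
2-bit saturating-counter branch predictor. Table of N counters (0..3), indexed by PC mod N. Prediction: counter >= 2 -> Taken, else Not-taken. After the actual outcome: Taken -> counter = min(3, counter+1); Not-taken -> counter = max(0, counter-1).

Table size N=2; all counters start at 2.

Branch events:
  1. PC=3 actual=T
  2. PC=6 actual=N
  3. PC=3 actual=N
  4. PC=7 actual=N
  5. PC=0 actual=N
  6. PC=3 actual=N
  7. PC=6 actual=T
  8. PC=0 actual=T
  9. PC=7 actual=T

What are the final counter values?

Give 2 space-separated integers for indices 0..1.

Answer: 2 1

Derivation:
Ev 1: PC=3 idx=1 pred=T actual=T -> ctr[1]=3
Ev 2: PC=6 idx=0 pred=T actual=N -> ctr[0]=1
Ev 3: PC=3 idx=1 pred=T actual=N -> ctr[1]=2
Ev 4: PC=7 idx=1 pred=T actual=N -> ctr[1]=1
Ev 5: PC=0 idx=0 pred=N actual=N -> ctr[0]=0
Ev 6: PC=3 idx=1 pred=N actual=N -> ctr[1]=0
Ev 7: PC=6 idx=0 pred=N actual=T -> ctr[0]=1
Ev 8: PC=0 idx=0 pred=N actual=T -> ctr[0]=2
Ev 9: PC=7 idx=1 pred=N actual=T -> ctr[1]=1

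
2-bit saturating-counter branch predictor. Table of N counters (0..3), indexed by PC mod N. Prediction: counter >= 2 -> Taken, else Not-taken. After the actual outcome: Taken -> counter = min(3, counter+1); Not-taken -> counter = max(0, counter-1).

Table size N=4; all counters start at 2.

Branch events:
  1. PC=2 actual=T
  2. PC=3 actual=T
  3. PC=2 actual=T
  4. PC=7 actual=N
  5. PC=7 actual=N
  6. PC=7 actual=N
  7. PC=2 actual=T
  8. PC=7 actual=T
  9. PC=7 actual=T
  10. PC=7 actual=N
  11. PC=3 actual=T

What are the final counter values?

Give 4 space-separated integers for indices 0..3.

Ev 1: PC=2 idx=2 pred=T actual=T -> ctr[2]=3
Ev 2: PC=3 idx=3 pred=T actual=T -> ctr[3]=3
Ev 3: PC=2 idx=2 pred=T actual=T -> ctr[2]=3
Ev 4: PC=7 idx=3 pred=T actual=N -> ctr[3]=2
Ev 5: PC=7 idx=3 pred=T actual=N -> ctr[3]=1
Ev 6: PC=7 idx=3 pred=N actual=N -> ctr[3]=0
Ev 7: PC=2 idx=2 pred=T actual=T -> ctr[2]=3
Ev 8: PC=7 idx=3 pred=N actual=T -> ctr[3]=1
Ev 9: PC=7 idx=3 pred=N actual=T -> ctr[3]=2
Ev 10: PC=7 idx=3 pred=T actual=N -> ctr[3]=1
Ev 11: PC=3 idx=3 pred=N actual=T -> ctr[3]=2

Answer: 2 2 3 2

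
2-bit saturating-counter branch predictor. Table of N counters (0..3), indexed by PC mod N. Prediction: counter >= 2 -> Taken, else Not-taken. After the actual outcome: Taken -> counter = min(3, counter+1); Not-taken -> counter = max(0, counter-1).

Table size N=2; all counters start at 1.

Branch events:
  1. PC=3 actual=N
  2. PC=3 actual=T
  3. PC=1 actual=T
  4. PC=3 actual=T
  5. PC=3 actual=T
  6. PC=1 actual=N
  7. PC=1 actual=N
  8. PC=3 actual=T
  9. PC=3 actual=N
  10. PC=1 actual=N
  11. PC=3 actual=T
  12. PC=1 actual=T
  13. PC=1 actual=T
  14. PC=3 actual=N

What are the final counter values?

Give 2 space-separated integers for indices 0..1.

Answer: 1 2

Derivation:
Ev 1: PC=3 idx=1 pred=N actual=N -> ctr[1]=0
Ev 2: PC=3 idx=1 pred=N actual=T -> ctr[1]=1
Ev 3: PC=1 idx=1 pred=N actual=T -> ctr[1]=2
Ev 4: PC=3 idx=1 pred=T actual=T -> ctr[1]=3
Ev 5: PC=3 idx=1 pred=T actual=T -> ctr[1]=3
Ev 6: PC=1 idx=1 pred=T actual=N -> ctr[1]=2
Ev 7: PC=1 idx=1 pred=T actual=N -> ctr[1]=1
Ev 8: PC=3 idx=1 pred=N actual=T -> ctr[1]=2
Ev 9: PC=3 idx=1 pred=T actual=N -> ctr[1]=1
Ev 10: PC=1 idx=1 pred=N actual=N -> ctr[1]=0
Ev 11: PC=3 idx=1 pred=N actual=T -> ctr[1]=1
Ev 12: PC=1 idx=1 pred=N actual=T -> ctr[1]=2
Ev 13: PC=1 idx=1 pred=T actual=T -> ctr[1]=3
Ev 14: PC=3 idx=1 pred=T actual=N -> ctr[1]=2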